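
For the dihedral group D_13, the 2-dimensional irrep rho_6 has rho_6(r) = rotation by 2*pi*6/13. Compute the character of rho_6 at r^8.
chi_{rho_6}(r^8) = 2*cos(2*pi*6*8/13) = -2*cos(5*pi/13)

rho_6(r^8) is rotation by angle 2*pi*6*8/13, whose trace is 2*cos(2*pi*6*8/13) = -2*cos(5*pi/13).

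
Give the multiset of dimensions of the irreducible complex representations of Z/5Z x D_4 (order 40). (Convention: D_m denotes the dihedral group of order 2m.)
Dimensions: 1, 1, 1, 1, 1, 1, 1, 1, 1, 1, 1, 1, 1, 1, 1, 1, 1, 1, 1, 1, 2, 2, 2, 2, 2

Working: There are 25 irreducibles (= number of conjugacy classes). Their dimensions d_i satisfy sum d_i^2 = |G| = 40: 1 + 1 + 1 + 1 + 1 + 1 + 1 + 1 + 1 + 1 + 1 + 1 + 1 + 1 + 1 + 1 + 1 + 1 + 1 + 1 + 4 + 4 + 4 + 4 + 4 = 40. (For the product with Z/5Z: each of the 5 1-dim characters of Z/5Z tensors with each irrep of D_4, giving 5 copies of each D_4-dimension.)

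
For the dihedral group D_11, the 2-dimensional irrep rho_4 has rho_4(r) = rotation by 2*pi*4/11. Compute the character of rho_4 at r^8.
chi_{rho_4}(r^8) = 2*cos(2*pi*4*8/11) = 2*cos(2*pi/11)

Explanation: rho_4(r^8) is rotation by angle 2*pi*4*8/11, whose trace is 2*cos(2*pi*4*8/11) = 2*cos(2*pi/11).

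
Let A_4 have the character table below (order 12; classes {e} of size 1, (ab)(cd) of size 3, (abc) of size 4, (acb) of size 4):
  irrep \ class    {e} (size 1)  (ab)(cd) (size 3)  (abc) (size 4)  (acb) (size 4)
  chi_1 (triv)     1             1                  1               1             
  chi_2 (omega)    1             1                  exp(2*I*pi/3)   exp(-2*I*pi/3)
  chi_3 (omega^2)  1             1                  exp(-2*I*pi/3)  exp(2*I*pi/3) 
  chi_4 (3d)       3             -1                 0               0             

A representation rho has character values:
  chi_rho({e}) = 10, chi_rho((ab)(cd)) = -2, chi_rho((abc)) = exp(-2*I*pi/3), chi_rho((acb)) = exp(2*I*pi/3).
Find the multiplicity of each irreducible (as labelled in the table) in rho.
Multiplicities: chi_1: 0, chi_2: 0, chi_3: 1, chi_4: 3.

Solution. Use <chi_rho, chi> = (1/|G|) sum_C |C| * chi_rho(C) * conj(chi(C)) with |G| = 12 for each irreducible chi in the table:
  <chi_rho, chi_1> = (1/12)[1*(10)*conj(1) + 3*(-2)*conj(1) + 4*(exp(-2*I*pi/3))*conj(1) + 4*(exp(2*I*pi/3))*conj(1)]
      = (1/12)[(10) + (-6) + (4*exp(-2*I*pi/3)) + (4*exp(2*I*pi/3))] = 0/12 = 0
  <chi_rho, chi_2> = (1/12)[1*(10)*conj(1) + 3*(-2)*conj(1) + 4*(exp(-2*I*pi/3))*conj(exp(2*I*pi/3)) + 4*(exp(2*I*pi/3))*conj(exp(-2*I*pi/3))]
      = (1/12)[(10) + (-6) + (4*exp(2*I*pi/3)) + (4*exp(-2*I*pi/3))] = 0/12 = 0
  <chi_rho, chi_3> = (1/12)[1*(10)*conj(1) + 3*(-2)*conj(1) + 4*(exp(-2*I*pi/3))*conj(exp(-2*I*pi/3)) + 4*(exp(2*I*pi/3))*conj(exp(2*I*pi/3))]
      = (1/12)[(10) + (-6) + (4) + (4)] = 12/12 = 1
  <chi_rho, chi_4> = (1/12)[1*(10)*conj(3) + 3*(-2)*conj(-1) + 4*(exp(-2*I*pi/3))*conj(0) + 4*(exp(2*I*pi/3))*conj(0)]
      = (1/12)[(30) + (6) + (0) + (0)] = 36/12 = 3
(Exp terms are combined using exp(i*s)*conj(exp(i*t)) = exp(i*(s-t)), and sums of them are collapsed using the identity that for every m > 1 the m distinct m-th roots of unity sum to 0, e.g. 1 + exp(2*I*pi/3) + exp(-2*I*pi/3) = 0.)
Dimension check: dim(rho) = sum (mult * dim) = 0*1 + 0*1 + 1*1 + 3*3 = 10 = chi_rho(e) = 10.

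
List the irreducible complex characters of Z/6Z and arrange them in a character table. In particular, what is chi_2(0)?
Character table of Z/6Z (irreps indexed chi_0,...,chi_5 with chi_k(m) = zeta_6^(k*m), zeta_6 = exp(2*pi*i/6)):
  irrep \ class  {0} (size 1)  {1} (size 1)    {2} (size 1)    {3} (size 1)  {4} (size 1)    {5} (size 1)  
  chi_0          1             1               1               1             1               1             
  chi_1          1             exp(I*pi/3)     exp(2*I*pi/3)   -1            exp(-2*I*pi/3)  exp(-I*pi/3)  
  chi_2          1             exp(2*I*pi/3)   exp(-2*I*pi/3)  1             exp(2*I*pi/3)   exp(-2*I*pi/3)
  chi_3          1             -1              1               -1            1               -1            
  chi_4          1             exp(-2*I*pi/3)  exp(2*I*pi/3)   1             exp(-2*I*pi/3)  exp(2*I*pi/3) 
  chi_5          1             exp(-I*pi/3)    exp(-2*I*pi/3)  -1            exp(2*I*pi/3)   exp(I*pi/3)   

Spot check: chi_2(0) = zeta_6^(2*0) = zeta_6^0 = 1.

Details: Z/6Z is abelian, so all 6 irreducible complex representations are 1-dimensional. They are given by chi_k(m) = zeta_6^(k*m) for k = 0,...,5. Row orthogonality: sum_m chi_k(m) conj(chi_l(m)) = 6 * [k = l].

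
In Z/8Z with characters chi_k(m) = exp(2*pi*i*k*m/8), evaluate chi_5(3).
chi_5(3) = zeta_8^15 = exp(-I*pi/4)

Justification: chi_5(3) = zeta_8^(5*3) = zeta_8^15. Since zeta_8^8 = 1, this equals zeta_8^7 = exp(2*pi*i*7/8) = exp(-I*pi/4).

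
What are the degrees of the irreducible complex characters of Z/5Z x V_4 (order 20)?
Dimensions: 1, 1, 1, 1, 1, 1, 1, 1, 1, 1, 1, 1, 1, 1, 1, 1, 1, 1, 1, 1

Argument: There are 20 irreducibles (= number of conjugacy classes). Their dimensions d_i satisfy sum d_i^2 = |G| = 20: 1 + 1 + 1 + 1 + 1 + 1 + 1 + 1 + 1 + 1 + 1 + 1 + 1 + 1 + 1 + 1 + 1 + 1 + 1 + 1 = 20. (For the product with Z/5Z: each of the 5 1-dim characters of Z/5Z tensors with each irrep of V_4, giving 5 copies of each V_4-dimension.)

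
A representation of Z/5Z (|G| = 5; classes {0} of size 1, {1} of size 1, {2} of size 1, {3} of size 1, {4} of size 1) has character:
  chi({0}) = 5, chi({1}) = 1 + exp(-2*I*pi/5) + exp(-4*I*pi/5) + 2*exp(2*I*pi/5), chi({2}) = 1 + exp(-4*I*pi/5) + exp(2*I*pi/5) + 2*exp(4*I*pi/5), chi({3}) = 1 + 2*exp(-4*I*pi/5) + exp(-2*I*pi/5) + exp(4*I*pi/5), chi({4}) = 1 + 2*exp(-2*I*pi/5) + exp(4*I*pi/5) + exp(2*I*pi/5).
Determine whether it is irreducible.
Not irreducible (reducible): <chi, chi> = 7 > 1.

Argument: <chi, chi> = (1/|G|) sum_C |C| * |chi(C)|^2 = (1/5)[1*|5|^2 + 1*|1 + exp(-2*I*pi/5) + exp(-4*I*pi/5) + 2*exp(2*I*pi/5)|^2 + 1*|1 + exp(-4*I*pi/5) + exp(2*I*pi/5) + 2*exp(4*I*pi/5)|^2 + 1*|1 + 2*exp(-4*I*pi/5) + exp(-2*I*pi/5) + exp(4*I*pi/5)|^2 + 1*|1 + 2*exp(-2*I*pi/5) + exp(4*I*pi/5) + exp(2*I*pi/5)|^2]
  = (1/5)[(25) + (7 + 4*exp(-2*I*pi/5) + 5*exp(-4*I*pi/5) + 5*exp(4*I*pi/5) + 4*exp(2*I*pi/5)) + (7 + 5*exp(-2*I*pi/5) + 4*exp(-4*I*pi/5) + 4*exp(4*I*pi/5) + 5*exp(2*I*pi/5)) + (7 + 5*exp(-2*I*pi/5) + 4*exp(-4*I*pi/5) + 4*exp(4*I*pi/5) + 5*exp(2*I*pi/5)) + (7 + 4*exp(-2*I*pi/5) + 5*exp(-4*I*pi/5) + 5*exp(4*I*pi/5) + 4*exp(2*I*pi/5))] = 35/5 = 7.
(Exp terms are combined using exp(i*s)*conj(exp(i*t)) = exp(i*(s-t)), and sums of them are collapsed using the identity that for every m > 1 the m distinct m-th roots of unity sum to 0, e.g. 1 + exp(2*I*pi/3) + exp(-2*I*pi/3) = 0.)
A character is irreducible iff <chi, chi> = 1, so this representation is reducible.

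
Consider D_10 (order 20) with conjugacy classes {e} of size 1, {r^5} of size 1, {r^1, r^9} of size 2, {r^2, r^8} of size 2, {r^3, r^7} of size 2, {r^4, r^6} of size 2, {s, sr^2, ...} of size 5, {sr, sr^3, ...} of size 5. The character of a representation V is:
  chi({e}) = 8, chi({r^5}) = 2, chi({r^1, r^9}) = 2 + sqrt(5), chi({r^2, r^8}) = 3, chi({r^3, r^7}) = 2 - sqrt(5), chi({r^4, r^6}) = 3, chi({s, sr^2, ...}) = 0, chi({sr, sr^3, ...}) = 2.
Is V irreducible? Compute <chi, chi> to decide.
Not irreducible (reducible): <chi, chi> = 8 > 1.

Details: <chi, chi> = (1/|G|) sum_C |C| * |chi(C)|^2 = (1/20)[1*|8|^2 + 1*|2|^2 + 2*|2 + sqrt(5)|^2 + 2*|3|^2 + 2*|2 - sqrt(5)|^2 + 2*|3|^2 + 5*|0|^2 + 5*|2|^2]
  = (1/20)[(64) + (4) + (8*sqrt(5) + 18) + (18) + (18 - 8*sqrt(5)) + (18) + (0) + (20)] = 160/20 = 8.
A character is irreducible iff <chi, chi> = 1, so this representation is reducible.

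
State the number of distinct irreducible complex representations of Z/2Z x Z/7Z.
14

Reasoning: The number of irreducible complex representations of a finite group equals its number of conjugacy classes. Z/2Z x Z/7Z is abelian of order 14, so every element is its own conjugacy class: 14 classes, so Z/2Z x Z/7Z (order 14) has exactly 14 irreducible complex representations.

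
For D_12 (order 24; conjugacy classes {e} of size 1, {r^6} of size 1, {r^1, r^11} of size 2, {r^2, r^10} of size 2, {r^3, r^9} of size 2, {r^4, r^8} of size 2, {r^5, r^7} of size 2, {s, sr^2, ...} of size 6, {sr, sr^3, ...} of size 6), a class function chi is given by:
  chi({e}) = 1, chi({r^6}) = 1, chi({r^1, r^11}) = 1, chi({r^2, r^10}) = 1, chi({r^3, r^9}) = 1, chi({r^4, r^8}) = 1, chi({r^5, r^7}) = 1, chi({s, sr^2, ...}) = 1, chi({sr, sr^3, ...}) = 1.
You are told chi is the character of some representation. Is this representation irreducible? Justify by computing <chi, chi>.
Irreducible: <chi, chi> = 1.

Proof sketch: <chi, chi> = (1/|G|) sum_C |C| * |chi(C)|^2 = (1/24)[1*|1|^2 + 1*|1|^2 + 2*|1|^2 + 2*|1|^2 + 2*|1|^2 + 2*|1|^2 + 2*|1|^2 + 6*|1|^2 + 6*|1|^2]
  = (1/24)[(1) + (1) + (2) + (2) + (2) + (2) + (2) + (6) + (6)] = 24/24 = 1.
A character is irreducible iff <chi, chi> = 1, so this representation is irreducible.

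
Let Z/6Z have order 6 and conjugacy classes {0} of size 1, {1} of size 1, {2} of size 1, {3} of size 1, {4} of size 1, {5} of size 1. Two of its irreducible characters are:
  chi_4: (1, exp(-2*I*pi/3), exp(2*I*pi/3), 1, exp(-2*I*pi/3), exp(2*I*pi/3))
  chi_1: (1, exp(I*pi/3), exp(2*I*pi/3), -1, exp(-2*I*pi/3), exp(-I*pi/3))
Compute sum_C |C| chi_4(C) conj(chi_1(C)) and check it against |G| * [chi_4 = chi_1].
Sum = 0; so <chi_4, chi_1> = 0 (distinct irreducibles are orthogonal).

Explanation: Compute term by term over conjugacy classes (|C| * chi_4(C) * conj(chi_1(C))):
  1*(1)*conj(1) + 1*(exp(-2*I*pi/3))*conj(exp(I*pi/3)) + 1*(exp(2*I*pi/3))*conj(exp(2*I*pi/3)) + 1*(1)*conj(-1) + 1*(exp(-2*I*pi/3))*conj(exp(-2*I*pi/3)) + 1*(exp(2*I*pi/3))*conj(exp(-I*pi/3))
  = (1) + (-1) + (1) + (-1) + (1) + (-1)
  = 0.
(Exp terms are combined using exp(i*s)*conj(exp(i*t)) = exp(i*(s-t)), and sums of them are collapsed using the identity that for every m > 1 the m distinct m-th roots of unity sum to 0, e.g. 1 + exp(2*I*pi/3) + exp(-2*I*pi/3) = 0.)
Dividing by |G| = 6 gives 0/6 = 0, matching the row-orthogonality relation <chi_4, chi_1> = [chi_4 = chi_1].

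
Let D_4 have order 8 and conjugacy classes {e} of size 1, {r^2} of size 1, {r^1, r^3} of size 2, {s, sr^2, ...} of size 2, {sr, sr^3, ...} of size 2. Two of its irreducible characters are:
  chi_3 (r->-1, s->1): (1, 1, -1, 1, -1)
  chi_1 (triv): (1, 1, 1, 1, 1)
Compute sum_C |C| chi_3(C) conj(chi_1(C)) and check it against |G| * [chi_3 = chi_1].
Sum = 0; so <chi_3, chi_1> = 0 (distinct irreducibles are orthogonal).

Argument: Compute term by term over conjugacy classes (|C| * chi_3(C) * conj(chi_1(C))):
  1*(1)*conj(1) + 1*(1)*conj(1) + 2*(-1)*conj(1) + 2*(1)*conj(1) + 2*(-1)*conj(1)
  = (1) + (1) + (-2) + (2) + (-2)
  = 0.
Dividing by |G| = 8 gives 0/8 = 0, matching the row-orthogonality relation <chi_3, chi_1> = [chi_3 = chi_1].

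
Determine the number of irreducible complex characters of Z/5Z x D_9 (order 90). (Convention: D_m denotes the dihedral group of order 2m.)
30

Derivation: The number of irreducible complex representations of a finite group equals its number of conjugacy classes. For a direct product, #classes(G x H) = #classes(G) * #classes(H). Z/5Z has 5 classes (abelian), D_9 has 6 classes, so 5 * 6 = 30, so Z/5Z x D_9 (order 90) has exactly 30 irreducible complex representations.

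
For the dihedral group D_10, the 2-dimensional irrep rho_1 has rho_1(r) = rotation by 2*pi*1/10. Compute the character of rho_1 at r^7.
chi_{rho_1}(r^7) = 2*cos(2*pi*1*7/10) = 1/2 - sqrt(5)/2

Explanation: rho_1(r^7) is rotation by angle 2*pi*1*7/10, whose trace is 2*cos(2*pi*1*7/10) = 1/2 - sqrt(5)/2.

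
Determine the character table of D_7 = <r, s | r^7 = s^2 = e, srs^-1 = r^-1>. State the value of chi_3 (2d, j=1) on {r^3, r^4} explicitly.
Conjugacy classes: {e} of size 1, {r^1, r^6} of size 2, {r^2, r^5} of size 2, {r^3, r^4} of size 2, {s, sr, ..., sr^6} of size 7.
Character table:
  irrep \ class              {e} (size 1)  {r^1, r^6} (size 2)  {r^2, r^5} (size 2)  {r^3, r^4} (size 2)  {s, sr, ..., sr^6} (size 7)
  chi_1 (triv)               1             1                    1                    1                    1                          
  chi_2 (sign: r->1, s->-1)  1             1                    1                    1                    -1                         
  chi_3 (2d, j=1)            2             2*cos(2*pi/7)        -2*cos(3*pi/7)       -2*cos(pi/7)         0                          
  chi_4 (2d, j=2)            2             -2*cos(3*pi/7)       -2*cos(pi/7)         2*cos(2*pi/7)        0                          
  chi_5 (2d, j=3)            2             -2*cos(pi/7)         2*cos(2*pi/7)        -2*cos(3*pi/7)       0                          

Spot check: chi_3 (2d, j=1) on {r^3, r^4} = -2*cos(pi/7).

Working: D_7 has order 2*7 = 14 with 5 conjugacy classes, hence 5 irreducibles. Sum of squared dims 1 + 1 + 4 + 4 + 4 = 14 = |G|. Linear characters come from the abelianisation; the 2-dimensional irreps have character r^k -> 2*cos(2*pi*j*k/7), reflections -> 0.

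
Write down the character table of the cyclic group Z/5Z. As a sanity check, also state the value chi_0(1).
Character table of Z/5Z (irreps indexed chi_0,...,chi_4 with chi_k(m) = zeta_5^(k*m), zeta_5 = exp(2*pi*i/5)):
  irrep \ class  {0} (size 1)  {1} (size 1)    {2} (size 1)    {3} (size 1)    {4} (size 1)  
  chi_0          1             1               1               1               1             
  chi_1          1             exp(2*I*pi/5)   exp(4*I*pi/5)   exp(-4*I*pi/5)  exp(-2*I*pi/5)
  chi_2          1             exp(4*I*pi/5)   exp(-2*I*pi/5)  exp(2*I*pi/5)   exp(-4*I*pi/5)
  chi_3          1             exp(-4*I*pi/5)  exp(2*I*pi/5)   exp(-2*I*pi/5)  exp(4*I*pi/5) 
  chi_4          1             exp(-2*I*pi/5)  exp(-4*I*pi/5)  exp(4*I*pi/5)   exp(2*I*pi/5) 

Spot check: chi_0(1) = zeta_5^(0*1) = zeta_5^0 = 1.

Details: Z/5Z is abelian, so all 5 irreducible complex representations are 1-dimensional. They are given by chi_k(m) = zeta_5^(k*m) for k = 0,...,4. Row orthogonality: sum_m chi_k(m) conj(chi_l(m)) = 5 * [k = l].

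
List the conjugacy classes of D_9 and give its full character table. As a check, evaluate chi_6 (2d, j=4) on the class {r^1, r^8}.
Conjugacy classes: {e} of size 1, {r^1, r^8} of size 2, {r^2, r^7} of size 2, {r^3, r^6} of size 2, {r^4, r^5} of size 2, {s, sr, ..., sr^8} of size 9.
Character table:
  irrep \ class              {e} (size 1)  {r^1, r^8} (size 2)  {r^2, r^7} (size 2)  {r^3, r^6} (size 2)  {r^4, r^5} (size 2)  {s, sr, ..., sr^8} (size 9)
  chi_1 (triv)               1             1                    1                    1                    1                    1                          
  chi_2 (sign: r->1, s->-1)  1             1                    1                    1                    1                    -1                         
  chi_3 (2d, j=1)            2             2*cos(2*pi/9)        2*cos(4*pi/9)        -1                   -2*cos(pi/9)         0                          
  chi_4 (2d, j=2)            2             2*cos(4*pi/9)        -2*cos(pi/9)         -1                   2*cos(2*pi/9)        0                          
  chi_5 (2d, j=3)            2             -1                   -1                   2                    -1                   0                          
  chi_6 (2d, j=4)            2             -2*cos(pi/9)         2*cos(2*pi/9)        -1                   2*cos(4*pi/9)        0                          

Spot check: chi_6 (2d, j=4) on {r^1, r^8} = -2*cos(pi/9).

Derivation: D_9 has order 2*9 = 18 with 6 conjugacy classes, hence 6 irreducibles. Sum of squared dims 1 + 1 + 4 + 4 + 4 + 4 = 18 = |G|. Linear characters come from the abelianisation; the 2-dimensional irreps have character r^k -> 2*cos(2*pi*j*k/9), reflections -> 0.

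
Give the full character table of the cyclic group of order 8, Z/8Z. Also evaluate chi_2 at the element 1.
Character table of Z/8Z (irreps indexed chi_0,...,chi_7 with chi_k(m) = zeta_8^(k*m), zeta_8 = exp(2*pi*i/8)):
  irrep \ class  {0} (size 1)  {1} (size 1)    {2} (size 1)  {3} (size 1)    {4} (size 1)  {5} (size 1)    {6} (size 1)  {7} (size 1)  
  chi_0          1             1               1             1               1             1               1             1             
  chi_1          1             exp(I*pi/4)     I             exp(3*I*pi/4)   -1            exp(-3*I*pi/4)  -I            exp(-I*pi/4)  
  chi_2          1             I               -1            -I              1             I               -1            -I            
  chi_3          1             exp(3*I*pi/4)   -I            exp(I*pi/4)     -1            exp(-I*pi/4)    I             exp(-3*I*pi/4)
  chi_4          1             -1              1             -1              1             -1              1             -1            
  chi_5          1             exp(-3*I*pi/4)  I             exp(-I*pi/4)    -1            exp(I*pi/4)     -I            exp(3*I*pi/4) 
  chi_6          1             -I              -1            I               1             -I              -1            I             
  chi_7          1             exp(-I*pi/4)    -I            exp(-3*I*pi/4)  -1            exp(3*I*pi/4)   I             exp(I*pi/4)   

Spot check: chi_2(1) = zeta_8^(2*1) = zeta_8^2 = I.

Solution. Z/8Z is abelian, so all 8 irreducible complex representations are 1-dimensional. They are given by chi_k(m) = zeta_8^(k*m) for k = 0,...,7. Row orthogonality: sum_m chi_k(m) conj(chi_l(m)) = 8 * [k = l].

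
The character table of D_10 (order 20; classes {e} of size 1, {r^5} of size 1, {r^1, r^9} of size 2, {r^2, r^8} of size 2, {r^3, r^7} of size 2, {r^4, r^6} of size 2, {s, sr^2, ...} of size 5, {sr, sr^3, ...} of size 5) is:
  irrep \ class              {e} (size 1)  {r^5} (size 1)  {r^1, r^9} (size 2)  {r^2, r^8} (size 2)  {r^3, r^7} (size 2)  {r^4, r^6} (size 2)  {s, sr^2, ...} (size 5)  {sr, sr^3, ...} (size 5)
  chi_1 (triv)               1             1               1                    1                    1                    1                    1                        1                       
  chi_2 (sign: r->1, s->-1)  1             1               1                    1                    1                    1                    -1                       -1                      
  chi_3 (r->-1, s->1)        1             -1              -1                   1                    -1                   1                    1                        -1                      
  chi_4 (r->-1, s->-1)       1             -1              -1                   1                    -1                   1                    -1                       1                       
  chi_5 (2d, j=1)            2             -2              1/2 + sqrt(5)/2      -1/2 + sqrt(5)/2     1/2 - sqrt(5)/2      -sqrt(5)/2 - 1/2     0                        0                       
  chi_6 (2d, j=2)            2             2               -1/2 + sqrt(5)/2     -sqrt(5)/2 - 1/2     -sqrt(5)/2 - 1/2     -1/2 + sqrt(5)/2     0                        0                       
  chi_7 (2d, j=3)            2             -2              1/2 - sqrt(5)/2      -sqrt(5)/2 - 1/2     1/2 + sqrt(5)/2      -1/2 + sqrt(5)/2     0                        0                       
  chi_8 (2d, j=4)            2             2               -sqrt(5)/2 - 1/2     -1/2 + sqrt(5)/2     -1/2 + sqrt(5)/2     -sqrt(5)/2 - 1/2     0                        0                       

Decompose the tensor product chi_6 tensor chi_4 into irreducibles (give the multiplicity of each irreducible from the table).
chi_6 tensor chi_4 = chi_7 (all other irreducibles have multiplicity 0).

Details: The character of a tensor product is the pointwise product (chi_6 * chi_4)(C) = chi_6(C) * chi_4(C):
  {e}: (2)*(1), {r^5}: (2)*(-1), {r^1, r^9}: (-1/2 + sqrt(5)/2)*(-1), {r^2, r^8}: (-sqrt(5)/2 - 1/2)*(1), {r^3, r^7}: (-sqrt(5)/2 - 1/2)*(-1), {r^4, r^6}: (-1/2 + sqrt(5)/2)*(1), {s, sr^2, ...}: (0)*(-1), {sr, sr^3, ...}: (0)*(1)
so (chi_6 * chi_4) takes values
  {e} -> 2, {r^5} -> -2, {r^1, r^9} -> 1/2 - sqrt(5)/2, {r^2, r^8} -> -sqrt(5)/2 - 1/2, {r^3, r^7} -> 1/2 + sqrt(5)/2, {r^4, r^6} -> -1/2 + sqrt(5)/2, {s, sr^2, ...} -> 0, {sr, sr^3, ...} -> 0.
Now take the inner product of this character with each irreducible chi from the table, <chi_6*chi_4, chi> = (1/20) sum_C |C| (chi_6*chi_4)(C) conj(chi(C)):
  <chi_6*chi_4, chi_1> = (1/20)[1*(2)*conj(1) + 1*(-2)*conj(1) + 2*(1/2 - sqrt(5)/2)*conj(1) + 2*(-sqrt(5)/2 - 1/2)*conj(1) + 2*(1/2 + sqrt(5)/2)*conj(1) + 2*(-1/2 + sqrt(5)/2)*conj(1) + 5*(0)*conj(1) + 5*(0)*conj(1)]
      = (1/20)[(2) + (-2) + (1 - sqrt(5)) + (-sqrt(5) - 1) + (1 + sqrt(5)) + (-1 + sqrt(5)) + (0) + (0)] = 0/20 = 0
  <chi_6*chi_4, chi_2> = (1/20)[1*(2)*conj(1) + 1*(-2)*conj(1) + 2*(1/2 - sqrt(5)/2)*conj(1) + 2*(-sqrt(5)/2 - 1/2)*conj(1) + 2*(1/2 + sqrt(5)/2)*conj(1) + 2*(-1/2 + sqrt(5)/2)*conj(1) + 5*(0)*conj(-1) + 5*(0)*conj(-1)]
      = (1/20)[(2) + (-2) + (1 - sqrt(5)) + (-sqrt(5) - 1) + (1 + sqrt(5)) + (-1 + sqrt(5)) + (0) + (0)] = 0/20 = 0
  <chi_6*chi_4, chi_3> = (1/20)[1*(2)*conj(1) + 1*(-2)*conj(-1) + 2*(1/2 - sqrt(5)/2)*conj(-1) + 2*(-sqrt(5)/2 - 1/2)*conj(1) + 2*(1/2 + sqrt(5)/2)*conj(-1) + 2*(-1/2 + sqrt(5)/2)*conj(1) + 5*(0)*conj(1) + 5*(0)*conj(-1)]
      = (1/20)[(2) + (2) + (-1 + sqrt(5)) + (-sqrt(5) - 1) + (-sqrt(5) - 1) + (-1 + sqrt(5)) + (0) + (0)] = 0/20 = 0
  <chi_6*chi_4, chi_4> = (1/20)[1*(2)*conj(1) + 1*(-2)*conj(-1) + 2*(1/2 - sqrt(5)/2)*conj(-1) + 2*(-sqrt(5)/2 - 1/2)*conj(1) + 2*(1/2 + sqrt(5)/2)*conj(-1) + 2*(-1/2 + sqrt(5)/2)*conj(1) + 5*(0)*conj(-1) + 5*(0)*conj(1)]
      = (1/20)[(2) + (2) + (-1 + sqrt(5)) + (-sqrt(5) - 1) + (-sqrt(5) - 1) + (-1 + sqrt(5)) + (0) + (0)] = 0/20 = 0
  <chi_6*chi_4, chi_5> = (1/20)[1*(2)*conj(2) + 1*(-2)*conj(-2) + 2*(1/2 - sqrt(5)/2)*conj(1/2 + sqrt(5)/2) + 2*(-sqrt(5)/2 - 1/2)*conj(-1/2 + sqrt(5)/2) + 2*(1/2 + sqrt(5)/2)*conj(1/2 - sqrt(5)/2) + 2*(-1/2 + sqrt(5)/2)*conj(-sqrt(5)/2 - 1/2) + 5*(0)*conj(0) + 5*(0)*conj(0)]
      = (1/20)[(4) + (4) + (-2) + (-2) + (-2) + (-2) + (0) + (0)] = 0/20 = 0
  <chi_6*chi_4, chi_6> = (1/20)[1*(2)*conj(2) + 1*(-2)*conj(2) + 2*(1/2 - sqrt(5)/2)*conj(-1/2 + sqrt(5)/2) + 2*(-sqrt(5)/2 - 1/2)*conj(-sqrt(5)/2 - 1/2) + 2*(1/2 + sqrt(5)/2)*conj(-sqrt(5)/2 - 1/2) + 2*(-1/2 + sqrt(5)/2)*conj(-1/2 + sqrt(5)/2) + 5*(0)*conj(0) + 5*(0)*conj(0)]
      = (1/20)[(4) + (-4) + (-3 + sqrt(5)) + (sqrt(5) + 3) + (-3 - sqrt(5)) + (3 - sqrt(5)) + (0) + (0)] = 0/20 = 0
  <chi_6*chi_4, chi_7> = (1/20)[1*(2)*conj(2) + 1*(-2)*conj(-2) + 2*(1/2 - sqrt(5)/2)*conj(1/2 - sqrt(5)/2) + 2*(-sqrt(5)/2 - 1/2)*conj(-sqrt(5)/2 - 1/2) + 2*(1/2 + sqrt(5)/2)*conj(1/2 + sqrt(5)/2) + 2*(-1/2 + sqrt(5)/2)*conj(-1/2 + sqrt(5)/2) + 5*(0)*conj(0) + 5*(0)*conj(0)]
      = (1/20)[(4) + (4) + (3 - sqrt(5)) + (sqrt(5) + 3) + (sqrt(5) + 3) + (3 - sqrt(5)) + (0) + (0)] = 20/20 = 1
  <chi_6*chi_4, chi_8> = (1/20)[1*(2)*conj(2) + 1*(-2)*conj(2) + 2*(1/2 - sqrt(5)/2)*conj(-sqrt(5)/2 - 1/2) + 2*(-sqrt(5)/2 - 1/2)*conj(-1/2 + sqrt(5)/2) + 2*(1/2 + sqrt(5)/2)*conj(-1/2 + sqrt(5)/2) + 2*(-1/2 + sqrt(5)/2)*conj(-sqrt(5)/2 - 1/2) + 5*(0)*conj(0) + 5*(0)*conj(0)]
      = (1/20)[(4) + (-4) + (2) + (-2) + (2) + (-2) + (0) + (0)] = 0/20 = 0
Hence the multiplicities are chi_7: 1. Dimension check: dim(chi_6)*dim(chi_4) = 2*1 = 2 and sum (mult * dim) = 1*2 = 2.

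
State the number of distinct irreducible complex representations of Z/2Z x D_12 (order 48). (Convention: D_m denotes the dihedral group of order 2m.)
18

Proof sketch: The number of irreducible complex representations of a finite group equals its number of conjugacy classes. For a direct product, #classes(G x H) = #classes(G) * #classes(H). Z/2Z has 2 classes (abelian), D_12 has 9 classes, so 2 * 9 = 18, so Z/2Z x D_12 (order 48) has exactly 18 irreducible complex representations.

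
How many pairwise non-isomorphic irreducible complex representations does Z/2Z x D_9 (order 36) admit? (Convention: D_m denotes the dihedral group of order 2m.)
12

Reasoning: The number of irreducible complex representations of a finite group equals its number of conjugacy classes. For a direct product, #classes(G x H) = #classes(G) * #classes(H). Z/2Z has 2 classes (abelian), D_9 has 6 classes, so 2 * 6 = 12, so Z/2Z x D_9 (order 36) has exactly 12 irreducible complex representations.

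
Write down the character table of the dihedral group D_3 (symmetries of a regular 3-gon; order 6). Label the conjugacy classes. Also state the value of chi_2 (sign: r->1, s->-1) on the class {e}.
Conjugacy classes: {e} of size 1, {r^1, r^2} of size 2, {s, sr, ..., sr^2} of size 3.
Character table:
  irrep \ class              {e} (size 1)  {r^1, r^2} (size 2)  {s, sr, ..., sr^2} (size 3)
  chi_1 (triv)               1             1                    1                          
  chi_2 (sign: r->1, s->-1)  1             1                    -1                         
  chi_3 (2d, j=1)            2             -1                   0                          

Spot check: chi_2 (sign: r->1, s->-1) on {e} = 1.

Details: D_3 has order 2*3 = 6 with 3 conjugacy classes, hence 3 irreducibles. Sum of squared dims 1 + 1 + 4 = 6 = |G|. Linear characters come from the abelianisation; the 2-dimensional irreps have character r^k -> 2*cos(2*pi*j*k/3), reflections -> 0.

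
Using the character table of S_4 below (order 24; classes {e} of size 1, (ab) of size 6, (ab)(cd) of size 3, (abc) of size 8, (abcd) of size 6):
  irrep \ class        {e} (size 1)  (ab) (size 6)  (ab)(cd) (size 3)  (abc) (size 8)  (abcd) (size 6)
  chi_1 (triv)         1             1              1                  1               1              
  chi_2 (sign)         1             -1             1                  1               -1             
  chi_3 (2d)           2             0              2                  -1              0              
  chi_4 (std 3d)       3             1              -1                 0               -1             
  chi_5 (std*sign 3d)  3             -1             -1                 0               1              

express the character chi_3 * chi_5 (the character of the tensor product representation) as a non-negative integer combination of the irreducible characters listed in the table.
chi_3 tensor chi_5 = chi_4 + chi_5 (all other irreducibles have multiplicity 0).

Derivation: The character of a tensor product is the pointwise product (chi_3 * chi_5)(C) = chi_3(C) * chi_5(C):
  {e}: (2)*(3), (ab): (0)*(-1), (ab)(cd): (2)*(-1), (abc): (-1)*(0), (abcd): (0)*(1)
so (chi_3 * chi_5) takes values
  {e} -> 6, (ab) -> 0, (ab)(cd) -> -2, (abc) -> 0, (abcd) -> 0.
Now take the inner product of this character with each irreducible chi from the table, <chi_3*chi_5, chi> = (1/24) sum_C |C| (chi_3*chi_5)(C) conj(chi(C)):
  <chi_3*chi_5, chi_1> = (1/24)[1*(6)*conj(1) + 6*(0)*conj(1) + 3*(-2)*conj(1) + 8*(0)*conj(1) + 6*(0)*conj(1)]
      = (1/24)[(6) + (0) + (-6) + (0) + (0)] = 0/24 = 0
  <chi_3*chi_5, chi_2> = (1/24)[1*(6)*conj(1) + 6*(0)*conj(-1) + 3*(-2)*conj(1) + 8*(0)*conj(1) + 6*(0)*conj(-1)]
      = (1/24)[(6) + (0) + (-6) + (0) + (0)] = 0/24 = 0
  <chi_3*chi_5, chi_3> = (1/24)[1*(6)*conj(2) + 6*(0)*conj(0) + 3*(-2)*conj(2) + 8*(0)*conj(-1) + 6*(0)*conj(0)]
      = (1/24)[(12) + (0) + (-12) + (0) + (0)] = 0/24 = 0
  <chi_3*chi_5, chi_4> = (1/24)[1*(6)*conj(3) + 6*(0)*conj(1) + 3*(-2)*conj(-1) + 8*(0)*conj(0) + 6*(0)*conj(-1)]
      = (1/24)[(18) + (0) + (6) + (0) + (0)] = 24/24 = 1
  <chi_3*chi_5, chi_5> = (1/24)[1*(6)*conj(3) + 6*(0)*conj(-1) + 3*(-2)*conj(-1) + 8*(0)*conj(0) + 6*(0)*conj(1)]
      = (1/24)[(18) + (0) + (6) + (0) + (0)] = 24/24 = 1
Hence the multiplicities are chi_4: 1, chi_5: 1. Dimension check: dim(chi_3)*dim(chi_5) = 2*3 = 6 and sum (mult * dim) = 1*3 + 1*3 = 6.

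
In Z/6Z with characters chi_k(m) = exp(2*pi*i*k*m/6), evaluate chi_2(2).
chi_2(2) = zeta_6^4 = exp(-2*I*pi/3)

Justification: chi_2(2) = zeta_6^(2*2) = zeta_6^4. Since zeta_6^6 = 1, this equals zeta_6^4 = exp(2*pi*i*4/6) = exp(-2*I*pi/3).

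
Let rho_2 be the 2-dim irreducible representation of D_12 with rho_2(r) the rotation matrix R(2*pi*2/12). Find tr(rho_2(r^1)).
chi_{rho_2}(r^1) = 2*cos(2*pi*2*1/12) = 1

Argument: rho_2(r^1) is rotation by angle 2*pi*2*1/12, whose trace is 2*cos(2*pi*2*1/12) = 1.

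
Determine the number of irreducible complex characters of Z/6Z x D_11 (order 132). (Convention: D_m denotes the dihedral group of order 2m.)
42

Proof sketch: The number of irreducible complex representations of a finite group equals its number of conjugacy classes. For a direct product, #classes(G x H) = #classes(G) * #classes(H). Z/6Z has 6 classes (abelian), D_11 has 7 classes, so 6 * 7 = 42, so Z/6Z x D_11 (order 132) has exactly 42 irreducible complex representations.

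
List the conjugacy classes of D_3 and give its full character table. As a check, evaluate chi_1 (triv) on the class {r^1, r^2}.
Conjugacy classes: {e} of size 1, {r^1, r^2} of size 2, {s, sr, ..., sr^2} of size 3.
Character table:
  irrep \ class              {e} (size 1)  {r^1, r^2} (size 2)  {s, sr, ..., sr^2} (size 3)
  chi_1 (triv)               1             1                    1                          
  chi_2 (sign: r->1, s->-1)  1             1                    -1                         
  chi_3 (2d, j=1)            2             -1                   0                          

Spot check: chi_1 (triv) on {r^1, r^2} = 1.

Justification: D_3 has order 2*3 = 6 with 3 conjugacy classes, hence 3 irreducibles. Sum of squared dims 1 + 1 + 4 = 6 = |G|. Linear characters come from the abelianisation; the 2-dimensional irreps have character r^k -> 2*cos(2*pi*j*k/3), reflections -> 0.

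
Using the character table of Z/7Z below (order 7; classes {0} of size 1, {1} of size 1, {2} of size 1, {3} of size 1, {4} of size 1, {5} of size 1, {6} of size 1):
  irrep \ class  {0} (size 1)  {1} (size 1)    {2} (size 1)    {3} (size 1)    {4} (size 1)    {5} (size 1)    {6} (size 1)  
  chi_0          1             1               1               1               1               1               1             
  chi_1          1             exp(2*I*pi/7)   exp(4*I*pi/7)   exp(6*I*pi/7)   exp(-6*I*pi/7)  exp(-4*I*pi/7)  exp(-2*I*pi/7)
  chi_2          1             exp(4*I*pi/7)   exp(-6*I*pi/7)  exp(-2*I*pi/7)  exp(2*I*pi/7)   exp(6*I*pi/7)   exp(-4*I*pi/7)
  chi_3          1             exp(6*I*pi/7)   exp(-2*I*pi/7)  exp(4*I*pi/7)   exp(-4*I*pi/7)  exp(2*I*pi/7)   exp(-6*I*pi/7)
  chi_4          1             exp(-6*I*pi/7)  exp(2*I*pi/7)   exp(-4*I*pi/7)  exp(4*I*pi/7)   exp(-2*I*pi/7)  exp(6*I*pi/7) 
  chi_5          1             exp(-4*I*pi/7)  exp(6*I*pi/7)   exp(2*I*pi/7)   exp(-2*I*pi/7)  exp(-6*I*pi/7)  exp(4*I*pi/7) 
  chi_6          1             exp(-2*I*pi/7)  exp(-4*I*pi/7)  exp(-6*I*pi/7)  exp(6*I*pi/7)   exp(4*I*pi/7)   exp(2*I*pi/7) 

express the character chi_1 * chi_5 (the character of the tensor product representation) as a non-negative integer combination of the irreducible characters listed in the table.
chi_1 tensor chi_5 = chi_6 (all other irreducibles have multiplicity 0).

The character of a tensor product is the pointwise product (chi_1 * chi_5)(C) = chi_1(C) * chi_5(C):
  {0}: (1)*(1), {1}: (exp(2*I*pi/7))*(exp(-4*I*pi/7)), {2}: (exp(4*I*pi/7))*(exp(6*I*pi/7)), {3}: (exp(6*I*pi/7))*(exp(2*I*pi/7)), {4}: (exp(-6*I*pi/7))*(exp(-2*I*pi/7)), {5}: (exp(-4*I*pi/7))*(exp(-6*I*pi/7)), {6}: (exp(-2*I*pi/7))*(exp(4*I*pi/7))
so (chi_1 * chi_5) takes values
  {0} -> 1, {1} -> exp(-2*I*pi/7), {2} -> exp(-4*I*pi/7), {3} -> exp(-6*I*pi/7), {4} -> exp(6*I*pi/7), {5} -> exp(4*I*pi/7), {6} -> exp(2*I*pi/7).
Now take the inner product of this character with each irreducible chi from the table, <chi_1*chi_5, chi> = (1/7) sum_C |C| (chi_1*chi_5)(C) conj(chi(C)):
  <chi_1*chi_5, chi_0> = (1/7)[1*(1)*conj(1) + 1*(exp(-2*I*pi/7))*conj(1) + 1*(exp(-4*I*pi/7))*conj(1) + 1*(exp(-6*I*pi/7))*conj(1) + 1*(exp(6*I*pi/7))*conj(1) + 1*(exp(4*I*pi/7))*conj(1) + 1*(exp(2*I*pi/7))*conj(1)]
      = (1/7)[(1) + (exp(-2*I*pi/7)) + (exp(-4*I*pi/7)) + (exp(-6*I*pi/7)) + (exp(6*I*pi/7)) + (exp(4*I*pi/7)) + (exp(2*I*pi/7))] = 0/7 = 0
  <chi_1*chi_5, chi_1> = (1/7)[1*(1)*conj(1) + 1*(exp(-2*I*pi/7))*conj(exp(2*I*pi/7)) + 1*(exp(-4*I*pi/7))*conj(exp(4*I*pi/7)) + 1*(exp(-6*I*pi/7))*conj(exp(6*I*pi/7)) + 1*(exp(6*I*pi/7))*conj(exp(-6*I*pi/7)) + 1*(exp(4*I*pi/7))*conj(exp(-4*I*pi/7)) + 1*(exp(2*I*pi/7))*conj(exp(-2*I*pi/7))]
      = (1/7)[(1) + (exp(-4*I*pi/7)) + (exp(6*I*pi/7)) + (exp(2*I*pi/7)) + (exp(-2*I*pi/7)) + (exp(-6*I*pi/7)) + (exp(4*I*pi/7))] = 0/7 = 0
  <chi_1*chi_5, chi_2> = (1/7)[1*(1)*conj(1) + 1*(exp(-2*I*pi/7))*conj(exp(4*I*pi/7)) + 1*(exp(-4*I*pi/7))*conj(exp(-6*I*pi/7)) + 1*(exp(-6*I*pi/7))*conj(exp(-2*I*pi/7)) + 1*(exp(6*I*pi/7))*conj(exp(2*I*pi/7)) + 1*(exp(4*I*pi/7))*conj(exp(6*I*pi/7)) + 1*(exp(2*I*pi/7))*conj(exp(-4*I*pi/7))]
      = (1/7)[(1) + (exp(-6*I*pi/7)) + (exp(2*I*pi/7)) + (exp(-4*I*pi/7)) + (exp(4*I*pi/7)) + (exp(-2*I*pi/7)) + (exp(6*I*pi/7))] = 0/7 = 0
  <chi_1*chi_5, chi_3> = (1/7)[1*(1)*conj(1) + 1*(exp(-2*I*pi/7))*conj(exp(6*I*pi/7)) + 1*(exp(-4*I*pi/7))*conj(exp(-2*I*pi/7)) + 1*(exp(-6*I*pi/7))*conj(exp(4*I*pi/7)) + 1*(exp(6*I*pi/7))*conj(exp(-4*I*pi/7)) + 1*(exp(4*I*pi/7))*conj(exp(2*I*pi/7)) + 1*(exp(2*I*pi/7))*conj(exp(-6*I*pi/7))]
      = (1/7)[(1) + (exp(6*I*pi/7)) + (exp(-2*I*pi/7)) + (exp(4*I*pi/7)) + (exp(-4*I*pi/7)) + (exp(2*I*pi/7)) + (exp(-6*I*pi/7))] = 0/7 = 0
  <chi_1*chi_5, chi_4> = (1/7)[1*(1)*conj(1) + 1*(exp(-2*I*pi/7))*conj(exp(-6*I*pi/7)) + 1*(exp(-4*I*pi/7))*conj(exp(2*I*pi/7)) + 1*(exp(-6*I*pi/7))*conj(exp(-4*I*pi/7)) + 1*(exp(6*I*pi/7))*conj(exp(4*I*pi/7)) + 1*(exp(4*I*pi/7))*conj(exp(-2*I*pi/7)) + 1*(exp(2*I*pi/7))*conj(exp(6*I*pi/7))]
      = (1/7)[(1) + (exp(4*I*pi/7)) + (exp(-6*I*pi/7)) + (exp(-2*I*pi/7)) + (exp(2*I*pi/7)) + (exp(6*I*pi/7)) + (exp(-4*I*pi/7))] = 0/7 = 0
  <chi_1*chi_5, chi_5> = (1/7)[1*(1)*conj(1) + 1*(exp(-2*I*pi/7))*conj(exp(-4*I*pi/7)) + 1*(exp(-4*I*pi/7))*conj(exp(6*I*pi/7)) + 1*(exp(-6*I*pi/7))*conj(exp(2*I*pi/7)) + 1*(exp(6*I*pi/7))*conj(exp(-2*I*pi/7)) + 1*(exp(4*I*pi/7))*conj(exp(-6*I*pi/7)) + 1*(exp(2*I*pi/7))*conj(exp(4*I*pi/7))]
      = (1/7)[(1) + (exp(2*I*pi/7)) + (exp(4*I*pi/7)) + (exp(6*I*pi/7)) + (exp(-6*I*pi/7)) + (exp(-4*I*pi/7)) + (exp(-2*I*pi/7))] = 0/7 = 0
  <chi_1*chi_5, chi_6> = (1/7)[1*(1)*conj(1) + 1*(exp(-2*I*pi/7))*conj(exp(-2*I*pi/7)) + 1*(exp(-4*I*pi/7))*conj(exp(-4*I*pi/7)) + 1*(exp(-6*I*pi/7))*conj(exp(-6*I*pi/7)) + 1*(exp(6*I*pi/7))*conj(exp(6*I*pi/7)) + 1*(exp(4*I*pi/7))*conj(exp(4*I*pi/7)) + 1*(exp(2*I*pi/7))*conj(exp(2*I*pi/7))]
      = (1/7)[(1) + (1) + (1) + (1) + (1) + (1) + (1)] = 7/7 = 1
(Exp terms are combined using exp(i*s)*conj(exp(i*t)) = exp(i*(s-t)), and sums of them are collapsed using the identity that for every m > 1 the m distinct m-th roots of unity sum to 0, e.g. 1 + exp(2*I*pi/3) + exp(-2*I*pi/3) = 0.)
Hence the multiplicities are chi_6: 1. Dimension check: dim(chi_1)*dim(chi_5) = 1*1 = 1 and sum (mult * dim) = 1*1 = 1.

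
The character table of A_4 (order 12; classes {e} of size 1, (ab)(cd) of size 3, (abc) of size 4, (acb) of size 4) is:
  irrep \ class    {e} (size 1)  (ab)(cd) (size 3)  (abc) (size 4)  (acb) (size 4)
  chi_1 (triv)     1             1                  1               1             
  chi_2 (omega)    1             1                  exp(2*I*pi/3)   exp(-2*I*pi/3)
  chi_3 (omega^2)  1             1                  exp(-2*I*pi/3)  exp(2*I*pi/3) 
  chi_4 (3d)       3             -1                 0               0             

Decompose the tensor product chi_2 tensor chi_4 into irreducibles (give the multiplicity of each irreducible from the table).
chi_2 tensor chi_4 = chi_4 (all other irreducibles have multiplicity 0).

The character of a tensor product is the pointwise product (chi_2 * chi_4)(C) = chi_2(C) * chi_4(C):
  {e}: (1)*(3), (ab)(cd): (1)*(-1), (abc): (exp(2*I*pi/3))*(0), (acb): (exp(-2*I*pi/3))*(0)
so (chi_2 * chi_4) takes values
  {e} -> 3, (ab)(cd) -> -1, (abc) -> 0, (acb) -> 0.
Now take the inner product of this character with each irreducible chi from the table, <chi_2*chi_4, chi> = (1/12) sum_C |C| (chi_2*chi_4)(C) conj(chi(C)):
  <chi_2*chi_4, chi_1> = (1/12)[1*(3)*conj(1) + 3*(-1)*conj(1) + 4*(0)*conj(1) + 4*(0)*conj(1)]
      = (1/12)[(3) + (-3) + (0) + (0)] = 0/12 = 0
  <chi_2*chi_4, chi_2> = (1/12)[1*(3)*conj(1) + 3*(-1)*conj(1) + 4*(0)*conj(exp(2*I*pi/3)) + 4*(0)*conj(exp(-2*I*pi/3))]
      = (1/12)[(3) + (-3) + (0) + (0)] = 0/12 = 0
  <chi_2*chi_4, chi_3> = (1/12)[1*(3)*conj(1) + 3*(-1)*conj(1) + 4*(0)*conj(exp(-2*I*pi/3)) + 4*(0)*conj(exp(2*I*pi/3))]
      = (1/12)[(3) + (-3) + (0) + (0)] = 0/12 = 0
  <chi_2*chi_4, chi_4> = (1/12)[1*(3)*conj(3) + 3*(-1)*conj(-1) + 4*(0)*conj(0) + 4*(0)*conj(0)]
      = (1/12)[(9) + (3) + (0) + (0)] = 12/12 = 1
(Exp terms are combined using exp(i*s)*conj(exp(i*t)) = exp(i*(s-t)), and sums of them are collapsed using the identity that for every m > 1 the m distinct m-th roots of unity sum to 0, e.g. 1 + exp(2*I*pi/3) + exp(-2*I*pi/3) = 0.)
Hence the multiplicities are chi_4: 1. Dimension check: dim(chi_2)*dim(chi_4) = 1*3 = 3 and sum (mult * dim) = 1*3 = 3.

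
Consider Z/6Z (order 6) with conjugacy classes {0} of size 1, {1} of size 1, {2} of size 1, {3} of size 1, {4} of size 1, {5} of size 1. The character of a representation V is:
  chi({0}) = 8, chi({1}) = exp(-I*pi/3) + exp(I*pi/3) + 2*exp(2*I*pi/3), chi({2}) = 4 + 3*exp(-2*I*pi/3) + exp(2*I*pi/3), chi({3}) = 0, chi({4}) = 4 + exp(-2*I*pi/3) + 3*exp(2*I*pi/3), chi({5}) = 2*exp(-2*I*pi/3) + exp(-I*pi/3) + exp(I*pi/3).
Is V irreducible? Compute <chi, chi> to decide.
Not irreducible (reducible): <chi, chi> = 14 > 1.

Reasoning: <chi, chi> = (1/|G|) sum_C |C| * |chi(C)|^2 = (1/6)[1*|8|^2 + 1*|exp(-I*pi/3) + exp(I*pi/3) + 2*exp(2*I*pi/3)|^2 + 1*|4 + 3*exp(-2*I*pi/3) + exp(2*I*pi/3)|^2 + 1*|0|^2 + 1*|4 + exp(-2*I*pi/3) + 3*exp(2*I*pi/3)|^2 + 1*|2*exp(-2*I*pi/3) + exp(-I*pi/3) + exp(I*pi/3)|^2]
  = (1/6)[(64) + (3) + (7) + (0) + (7) + (3)] = 84/6 = 14.
(Exp terms are combined using exp(i*s)*conj(exp(i*t)) = exp(i*(s-t)), and sums of them are collapsed using the identity that for every m > 1 the m distinct m-th roots of unity sum to 0, e.g. 1 + exp(2*I*pi/3) + exp(-2*I*pi/3) = 0.)
A character is irreducible iff <chi, chi> = 1, so this representation is reducible.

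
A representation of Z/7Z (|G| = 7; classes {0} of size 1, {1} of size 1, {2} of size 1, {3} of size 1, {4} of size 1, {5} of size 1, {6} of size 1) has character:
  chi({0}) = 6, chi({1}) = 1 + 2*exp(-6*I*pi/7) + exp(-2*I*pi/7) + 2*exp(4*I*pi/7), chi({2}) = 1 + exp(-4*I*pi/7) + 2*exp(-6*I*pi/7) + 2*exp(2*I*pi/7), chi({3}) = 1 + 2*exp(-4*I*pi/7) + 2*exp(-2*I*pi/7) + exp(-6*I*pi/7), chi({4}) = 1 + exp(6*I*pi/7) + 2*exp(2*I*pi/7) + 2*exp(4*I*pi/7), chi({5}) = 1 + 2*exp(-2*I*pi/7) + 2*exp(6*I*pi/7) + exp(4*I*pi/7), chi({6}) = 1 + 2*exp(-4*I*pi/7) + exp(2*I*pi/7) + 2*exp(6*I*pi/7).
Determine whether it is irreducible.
Not irreducible (reducible): <chi, chi> = 10 > 1.

Reasoning: <chi, chi> = (1/|G|) sum_C |C| * |chi(C)|^2 = (1/7)[1*|6|^2 + 1*|1 + 2*exp(-6*I*pi/7) + exp(-2*I*pi/7) + 2*exp(4*I*pi/7)|^2 + 1*|1 + exp(-4*I*pi/7) + 2*exp(-6*I*pi/7) + 2*exp(2*I*pi/7)|^2 + 1*|1 + 2*exp(-4*I*pi/7) + 2*exp(-2*I*pi/7) + exp(-6*I*pi/7)|^2 + 1*|1 + exp(6*I*pi/7) + 2*exp(2*I*pi/7) + 2*exp(4*I*pi/7)|^2 + 1*|1 + 2*exp(-2*I*pi/7) + 2*exp(6*I*pi/7) + exp(4*I*pi/7)|^2 + 1*|1 + 2*exp(-4*I*pi/7) + exp(2*I*pi/7) + 2*exp(6*I*pi/7)|^2]
  = (1/7)[(36) + (10 + 8*exp(-4*I*pi/7) + 4*exp(-6*I*pi/7) + exp(-2*I*pi/7) + exp(2*I*pi/7) + 4*exp(6*I*pi/7) + 8*exp(4*I*pi/7)) + (10 + 8*exp(-6*I*pi/7) + 4*exp(-2*I*pi/7) + exp(-4*I*pi/7) + exp(4*I*pi/7) + 4*exp(2*I*pi/7) + 8*exp(6*I*pi/7)) + (10 + 8*exp(-2*I*pi/7) + 4*exp(-4*I*pi/7) + exp(-6*I*pi/7) + exp(6*I*pi/7) + 4*exp(4*I*pi/7) + 8*exp(2*I*pi/7)) + (10 + 8*exp(-2*I*pi/7) + 4*exp(-4*I*pi/7) + exp(-6*I*pi/7) + exp(6*I*pi/7) + 4*exp(4*I*pi/7) + 8*exp(2*I*pi/7)) + (10 + 8*exp(-6*I*pi/7) + 4*exp(-2*I*pi/7) + exp(-4*I*pi/7) + exp(4*I*pi/7) + 4*exp(2*I*pi/7) + 8*exp(6*I*pi/7)) + (10 + 8*exp(-4*I*pi/7) + 4*exp(-6*I*pi/7) + exp(-2*I*pi/7) + exp(2*I*pi/7) + 4*exp(6*I*pi/7) + 8*exp(4*I*pi/7))] = 70/7 = 10.
(Exp terms are combined using exp(i*s)*conj(exp(i*t)) = exp(i*(s-t)), and sums of them are collapsed using the identity that for every m > 1 the m distinct m-th roots of unity sum to 0, e.g. 1 + exp(2*I*pi/3) + exp(-2*I*pi/3) = 0.)
A character is irreducible iff <chi, chi> = 1, so this representation is reducible.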